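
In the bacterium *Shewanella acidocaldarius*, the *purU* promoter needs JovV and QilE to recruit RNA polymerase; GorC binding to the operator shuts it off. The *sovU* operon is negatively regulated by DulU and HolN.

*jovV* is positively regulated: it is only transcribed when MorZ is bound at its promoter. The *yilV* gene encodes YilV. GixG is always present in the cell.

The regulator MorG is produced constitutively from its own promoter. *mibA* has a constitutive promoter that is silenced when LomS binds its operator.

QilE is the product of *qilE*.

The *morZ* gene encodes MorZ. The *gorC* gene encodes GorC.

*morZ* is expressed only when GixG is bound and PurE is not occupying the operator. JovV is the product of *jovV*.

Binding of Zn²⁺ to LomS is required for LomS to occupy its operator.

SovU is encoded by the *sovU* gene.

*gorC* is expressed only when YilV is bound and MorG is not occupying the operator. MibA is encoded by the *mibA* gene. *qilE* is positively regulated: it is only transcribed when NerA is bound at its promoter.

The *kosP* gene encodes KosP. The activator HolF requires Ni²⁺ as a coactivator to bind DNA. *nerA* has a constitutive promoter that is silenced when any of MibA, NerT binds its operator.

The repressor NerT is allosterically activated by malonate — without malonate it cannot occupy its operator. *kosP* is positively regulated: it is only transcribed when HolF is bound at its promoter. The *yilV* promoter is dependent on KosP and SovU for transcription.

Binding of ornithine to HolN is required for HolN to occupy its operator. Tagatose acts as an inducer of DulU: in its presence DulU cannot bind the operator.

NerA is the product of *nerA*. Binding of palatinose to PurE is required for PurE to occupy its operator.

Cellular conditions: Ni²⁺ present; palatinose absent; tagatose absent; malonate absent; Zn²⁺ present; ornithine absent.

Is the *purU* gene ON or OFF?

ON

Palatinose is absent, so PurE is inactive.
GixG is produced constitutively and is active.
No repressor is bound and GixG is active, so *morZ* is transcribed.
So MorZ is produced and active.
No repressor is bound and MorZ is active, so *jovV* is transcribed.
So JovV is produced and active.
Ni²⁺ is present, so HolF is active.
No repressor is bound and HolF is active, so *kosP* is transcribed.
So KosP is produced and active.
Tagatose is absent, so DulU is active.
Ornithine is absent, so HolN is inactive.
With repressor DulU bound, *sovU* is not transcribed.
So SovU is not produced.
Required activator SovU is absent, so *yilV* is not transcribed.
So YilV is not produced.
MorG is produced constitutively and is active.
With repressor MorG bound, *gorC* is not transcribed.
So GorC is not produced.
Zn²⁺ is present, so LomS is active.
With repressor LomS bound, *mibA* is not transcribed.
So MibA is not produced.
Malonate is absent, so NerT is inactive.
With no repressor bound, *nerA* is transcribed.
So NerA is produced and active.
No repressor is bound and NerA is active, so *qilE* is transcribed.
So QilE is produced and active.
No repressor is bound and JovV and QilE are active, so *purU* is transcribed.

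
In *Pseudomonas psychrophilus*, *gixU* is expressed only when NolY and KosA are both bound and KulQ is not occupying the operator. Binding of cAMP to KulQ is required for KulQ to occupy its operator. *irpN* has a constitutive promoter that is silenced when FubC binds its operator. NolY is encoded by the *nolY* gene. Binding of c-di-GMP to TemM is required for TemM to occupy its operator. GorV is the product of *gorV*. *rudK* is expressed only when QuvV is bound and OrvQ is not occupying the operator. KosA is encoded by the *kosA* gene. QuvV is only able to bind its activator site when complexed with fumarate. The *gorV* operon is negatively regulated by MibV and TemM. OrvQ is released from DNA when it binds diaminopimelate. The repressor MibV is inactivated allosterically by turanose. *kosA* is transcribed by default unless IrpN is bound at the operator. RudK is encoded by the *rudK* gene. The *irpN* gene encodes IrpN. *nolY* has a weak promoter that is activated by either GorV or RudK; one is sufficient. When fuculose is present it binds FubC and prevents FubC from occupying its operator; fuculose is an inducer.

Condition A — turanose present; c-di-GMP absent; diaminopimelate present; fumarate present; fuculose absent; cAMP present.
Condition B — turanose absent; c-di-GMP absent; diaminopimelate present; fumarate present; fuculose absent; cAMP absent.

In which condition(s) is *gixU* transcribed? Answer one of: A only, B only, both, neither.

Condition A:
Turanose is present, so MibV is inactive.
c-di-GMP is absent, so TemM is inactive.
With no repressor bound, *gorV* is transcribed.
So GorV is produced and active.
Diaminopimelate is present, so OrvQ is inactive.
Fumarate is present, so QuvV is active.
No repressor is bound and QuvV is active, so *rudK* is transcribed.
So RudK is produced and active.
Activator GorV is present, so *nolY* is transcribed.
So NolY is produced and active.
Fuculose is absent, so FubC is active.
With repressor FubC bound, *irpN* is not transcribed.
So IrpN is not produced.
With no repressor bound, *kosA* is transcribed.
So KosA is produced and active.
cAMP is present, so KulQ is active.
With repressor KulQ bound, *gixU* is not transcribed.
→ *gixU* is OFF in A.
Condition B:
Turanose is absent, so MibV is active.
c-di-GMP is absent, so TemM is inactive.
With repressor MibV bound, *gorV* is not transcribed.
So GorV is not produced.
Diaminopimelate is present, so OrvQ is inactive.
Fumarate is present, so QuvV is active.
No repressor is bound and QuvV is active, so *rudK* is transcribed.
So RudK is produced and active.
Activator RudK is present, so *nolY* is transcribed.
So NolY is produced and active.
Fuculose is absent, so FubC is active.
With repressor FubC bound, *irpN* is not transcribed.
So IrpN is not produced.
With no repressor bound, *kosA* is transcribed.
So KosA is produced and active.
cAMP is absent, so KulQ is inactive.
No repressor is bound and NolY and KosA are active, so *gixU* is transcribed.
→ *gixU* is ON in B.

B only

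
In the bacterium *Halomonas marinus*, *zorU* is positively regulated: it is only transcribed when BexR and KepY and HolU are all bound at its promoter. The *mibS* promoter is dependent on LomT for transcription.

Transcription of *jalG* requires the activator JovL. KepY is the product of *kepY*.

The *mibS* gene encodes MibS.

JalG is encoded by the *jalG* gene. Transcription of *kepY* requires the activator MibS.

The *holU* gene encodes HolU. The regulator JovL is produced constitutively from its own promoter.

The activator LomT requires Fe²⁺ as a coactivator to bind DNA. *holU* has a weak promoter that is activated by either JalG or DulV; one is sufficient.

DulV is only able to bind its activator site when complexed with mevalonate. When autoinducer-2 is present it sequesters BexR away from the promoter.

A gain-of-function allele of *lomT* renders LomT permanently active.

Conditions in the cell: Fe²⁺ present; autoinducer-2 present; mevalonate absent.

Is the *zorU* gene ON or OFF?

Autoinducer-2 is present, so BexR is inactive.
LomT is constitutively active in this strain.
No repressor is bound and LomT is active, so *mibS* is transcribed.
So MibS is produced and active.
No repressor is bound and MibS is active, so *kepY* is transcribed.
So KepY is produced and active.
JovL is produced constitutively and is active.
No repressor is bound and JovL is active, so *jalG* is transcribed.
So JalG is produced and active.
Mevalonate is absent, so DulV is inactive.
Activator JalG is present, so *holU* is transcribed.
So HolU is produced and active.
Required activator BexR is absent, so *zorU* is not transcribed.

OFF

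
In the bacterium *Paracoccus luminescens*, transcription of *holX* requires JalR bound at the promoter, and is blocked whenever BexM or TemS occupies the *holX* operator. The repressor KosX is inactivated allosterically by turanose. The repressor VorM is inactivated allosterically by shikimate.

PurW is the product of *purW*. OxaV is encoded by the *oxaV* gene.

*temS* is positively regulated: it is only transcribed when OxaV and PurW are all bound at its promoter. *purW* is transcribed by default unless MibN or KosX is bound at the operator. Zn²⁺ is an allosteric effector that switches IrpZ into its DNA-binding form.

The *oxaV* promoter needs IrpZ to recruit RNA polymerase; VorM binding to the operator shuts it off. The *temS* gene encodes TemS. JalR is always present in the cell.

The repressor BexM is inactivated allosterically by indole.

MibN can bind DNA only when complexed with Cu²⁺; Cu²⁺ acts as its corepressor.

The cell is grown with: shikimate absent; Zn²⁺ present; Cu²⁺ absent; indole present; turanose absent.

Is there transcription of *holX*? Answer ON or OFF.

JalR is produced constitutively and is active.
Indole is present, so BexM is inactive.
Shikimate is absent, so VorM is active.
Zn²⁺ is present, so IrpZ is active.
With repressor VorM bound, *oxaV* is not transcribed.
So OxaV is not produced.
Cu²⁺ is absent, so MibN is inactive.
Turanose is absent, so KosX is active.
With repressor KosX bound, *purW* is not transcribed.
So PurW is not produced.
Required activator OxaV is absent, so *temS* is not transcribed.
So TemS is not produced.
No repressor is bound and JalR is active, so *holX* is transcribed.

ON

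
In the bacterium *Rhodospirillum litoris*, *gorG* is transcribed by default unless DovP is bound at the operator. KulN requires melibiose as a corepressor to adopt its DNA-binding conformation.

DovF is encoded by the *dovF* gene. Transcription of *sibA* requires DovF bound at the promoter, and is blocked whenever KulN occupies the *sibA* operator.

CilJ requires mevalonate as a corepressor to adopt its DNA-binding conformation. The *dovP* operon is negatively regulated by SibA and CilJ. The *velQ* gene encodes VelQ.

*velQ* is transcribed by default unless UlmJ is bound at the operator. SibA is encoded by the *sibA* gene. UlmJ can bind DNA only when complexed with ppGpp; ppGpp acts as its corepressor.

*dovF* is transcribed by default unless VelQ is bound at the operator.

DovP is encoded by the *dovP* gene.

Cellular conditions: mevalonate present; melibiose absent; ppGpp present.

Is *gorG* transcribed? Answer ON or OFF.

ppGpp is present, so UlmJ is active.
With repressor UlmJ bound, *velQ* is not transcribed.
So VelQ is not produced.
With no repressor bound, *dovF* is transcribed.
So DovF is produced and active.
Melibiose is absent, so KulN is inactive.
No repressor is bound and DovF is active, so *sibA* is transcribed.
So SibA is produced and active.
Mevalonate is present, so CilJ is active.
With repressor SibA bound, *dovP* is not transcribed.
So DovP is not produced.
With no repressor bound, *gorG* is transcribed.

ON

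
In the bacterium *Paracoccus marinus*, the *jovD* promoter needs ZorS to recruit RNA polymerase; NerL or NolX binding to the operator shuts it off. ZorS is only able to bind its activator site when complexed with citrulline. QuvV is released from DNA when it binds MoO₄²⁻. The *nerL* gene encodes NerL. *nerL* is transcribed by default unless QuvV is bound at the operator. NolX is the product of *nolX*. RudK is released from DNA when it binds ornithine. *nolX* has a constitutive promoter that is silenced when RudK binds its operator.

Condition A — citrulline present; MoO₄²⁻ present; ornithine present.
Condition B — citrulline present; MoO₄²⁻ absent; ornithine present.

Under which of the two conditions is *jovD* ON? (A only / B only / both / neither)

neither

Condition A:
Citrulline is present, so ZorS is active.
MoO₄²⁻ is present, so QuvV is inactive.
With no repressor bound, *nerL* is transcribed.
So NerL is produced and active.
Ornithine is present, so RudK is inactive.
With no repressor bound, *nolX* is transcribed.
So NolX is produced and active.
With repressor NerL bound, *jovD* is not transcribed.
→ *jovD* is OFF in A.
Condition B:
Citrulline is present, so ZorS is active.
MoO₄²⁻ is absent, so QuvV is active.
With repressor QuvV bound, *nerL* is not transcribed.
So NerL is not produced.
Ornithine is present, so RudK is inactive.
With no repressor bound, *nolX* is transcribed.
So NolX is produced and active.
With repressor NolX bound, *jovD* is not transcribed.
→ *jovD* is OFF in B.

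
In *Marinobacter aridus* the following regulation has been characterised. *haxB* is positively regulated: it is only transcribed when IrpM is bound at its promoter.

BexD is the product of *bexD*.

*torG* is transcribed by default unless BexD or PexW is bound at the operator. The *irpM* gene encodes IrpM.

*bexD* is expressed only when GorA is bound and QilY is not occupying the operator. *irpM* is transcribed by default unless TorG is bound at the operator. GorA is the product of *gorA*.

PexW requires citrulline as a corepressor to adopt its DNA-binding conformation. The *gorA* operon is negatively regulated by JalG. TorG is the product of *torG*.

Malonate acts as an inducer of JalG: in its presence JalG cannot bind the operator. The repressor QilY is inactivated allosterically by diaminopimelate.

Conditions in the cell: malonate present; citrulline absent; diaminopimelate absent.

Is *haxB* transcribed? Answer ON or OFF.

OFF

Malonate is present, so JalG is inactive.
With no repressor bound, *gorA* is transcribed.
So GorA is produced and active.
Diaminopimelate is absent, so QilY is active.
With repressor QilY bound, *bexD* is not transcribed.
So BexD is not produced.
Citrulline is absent, so PexW is inactive.
With no repressor bound, *torG* is transcribed.
So TorG is produced and active.
With repressor TorG bound, *irpM* is not transcribed.
So IrpM is not produced.
Required activator IrpM is absent, so *haxB* is not transcribed.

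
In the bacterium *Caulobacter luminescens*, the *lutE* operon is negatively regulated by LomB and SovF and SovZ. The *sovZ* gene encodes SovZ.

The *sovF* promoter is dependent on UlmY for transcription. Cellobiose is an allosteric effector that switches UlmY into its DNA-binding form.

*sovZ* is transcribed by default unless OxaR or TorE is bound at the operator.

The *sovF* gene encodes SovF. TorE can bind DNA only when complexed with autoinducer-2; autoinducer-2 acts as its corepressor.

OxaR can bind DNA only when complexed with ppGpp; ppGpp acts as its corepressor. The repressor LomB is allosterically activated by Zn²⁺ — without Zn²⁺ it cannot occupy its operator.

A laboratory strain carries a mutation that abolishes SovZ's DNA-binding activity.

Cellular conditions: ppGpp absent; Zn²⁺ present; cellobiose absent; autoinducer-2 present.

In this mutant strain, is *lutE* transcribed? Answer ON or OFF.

OFF

Zn²⁺ is present, so LomB is active.
Cellobiose is absent, so UlmY is inactive.
Required activator UlmY is absent, so *sovF* is not transcribed.
So SovF is not produced.
SovZ is non-functional in this strain, so it has no effect.
With repressor LomB bound, *lutE* is not transcribed.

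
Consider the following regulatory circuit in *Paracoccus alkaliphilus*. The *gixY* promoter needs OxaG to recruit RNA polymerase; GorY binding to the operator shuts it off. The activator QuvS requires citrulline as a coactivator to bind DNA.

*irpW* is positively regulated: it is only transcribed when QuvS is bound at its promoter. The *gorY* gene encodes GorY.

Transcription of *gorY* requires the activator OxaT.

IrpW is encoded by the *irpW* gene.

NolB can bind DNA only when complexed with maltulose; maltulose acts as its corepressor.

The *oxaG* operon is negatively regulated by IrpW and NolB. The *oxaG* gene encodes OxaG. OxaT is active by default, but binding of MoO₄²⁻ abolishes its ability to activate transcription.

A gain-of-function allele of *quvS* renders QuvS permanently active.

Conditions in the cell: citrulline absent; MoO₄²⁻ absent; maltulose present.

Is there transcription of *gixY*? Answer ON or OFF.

OFF

MoO₄²⁻ is absent, so OxaT is active.
No repressor is bound and OxaT is active, so *gorY* is transcribed.
So GorY is produced and active.
QuvS is constitutively active in this strain.
No repressor is bound and QuvS is active, so *irpW* is transcribed.
So IrpW is produced and active.
Maltulose is present, so NolB is active.
With repressor IrpW bound, *oxaG* is not transcribed.
So OxaG is not produced.
With repressor GorY bound, *gixY* is not transcribed.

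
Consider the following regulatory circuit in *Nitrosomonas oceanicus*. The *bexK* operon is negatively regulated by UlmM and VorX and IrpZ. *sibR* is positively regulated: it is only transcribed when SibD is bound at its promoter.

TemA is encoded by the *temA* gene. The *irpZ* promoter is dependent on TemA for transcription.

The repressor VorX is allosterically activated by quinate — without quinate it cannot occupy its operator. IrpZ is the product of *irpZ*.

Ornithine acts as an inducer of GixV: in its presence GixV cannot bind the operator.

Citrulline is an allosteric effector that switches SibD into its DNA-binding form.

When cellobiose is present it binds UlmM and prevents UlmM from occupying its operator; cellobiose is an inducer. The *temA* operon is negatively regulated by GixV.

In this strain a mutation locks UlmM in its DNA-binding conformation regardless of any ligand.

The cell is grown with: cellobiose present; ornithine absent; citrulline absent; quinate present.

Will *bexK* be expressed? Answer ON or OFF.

OFF

UlmM is constitutively active in this strain.
Quinate is present, so VorX is active.
Ornithine is absent, so GixV is active.
With repressor GixV bound, *temA* is not transcribed.
So TemA is not produced.
Required activator TemA is absent, so *irpZ* is not transcribed.
So IrpZ is not produced.
With repressor UlmM bound, *bexK* is not transcribed.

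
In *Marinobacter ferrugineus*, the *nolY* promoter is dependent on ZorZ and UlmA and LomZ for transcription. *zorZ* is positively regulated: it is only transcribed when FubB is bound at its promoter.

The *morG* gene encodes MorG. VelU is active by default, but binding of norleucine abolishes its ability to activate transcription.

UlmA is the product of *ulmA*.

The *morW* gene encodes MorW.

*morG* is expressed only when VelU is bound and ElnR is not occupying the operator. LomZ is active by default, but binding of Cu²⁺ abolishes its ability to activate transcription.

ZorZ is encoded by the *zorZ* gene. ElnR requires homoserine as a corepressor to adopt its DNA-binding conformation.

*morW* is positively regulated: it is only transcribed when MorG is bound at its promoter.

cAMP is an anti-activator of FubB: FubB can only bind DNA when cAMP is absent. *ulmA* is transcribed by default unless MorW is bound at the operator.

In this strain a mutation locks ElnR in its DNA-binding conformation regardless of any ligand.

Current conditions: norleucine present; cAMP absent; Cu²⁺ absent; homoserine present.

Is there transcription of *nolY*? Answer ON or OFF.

ON

cAMP is absent, so FubB is active.
No repressor is bound and FubB is active, so *zorZ* is transcribed.
So ZorZ is produced and active.
Norleucine is present, so VelU is inactive.
ElnR is constitutively active in this strain.
With repressor ElnR bound, *morG* is not transcribed.
So MorG is not produced.
Required activator MorG is absent, so *morW* is not transcribed.
So MorW is not produced.
With no repressor bound, *ulmA* is transcribed.
So UlmA is produced and active.
Cu²⁺ is absent, so LomZ is active.
No repressor is bound and ZorZ and UlmA and LomZ are active, so *nolY* is transcribed.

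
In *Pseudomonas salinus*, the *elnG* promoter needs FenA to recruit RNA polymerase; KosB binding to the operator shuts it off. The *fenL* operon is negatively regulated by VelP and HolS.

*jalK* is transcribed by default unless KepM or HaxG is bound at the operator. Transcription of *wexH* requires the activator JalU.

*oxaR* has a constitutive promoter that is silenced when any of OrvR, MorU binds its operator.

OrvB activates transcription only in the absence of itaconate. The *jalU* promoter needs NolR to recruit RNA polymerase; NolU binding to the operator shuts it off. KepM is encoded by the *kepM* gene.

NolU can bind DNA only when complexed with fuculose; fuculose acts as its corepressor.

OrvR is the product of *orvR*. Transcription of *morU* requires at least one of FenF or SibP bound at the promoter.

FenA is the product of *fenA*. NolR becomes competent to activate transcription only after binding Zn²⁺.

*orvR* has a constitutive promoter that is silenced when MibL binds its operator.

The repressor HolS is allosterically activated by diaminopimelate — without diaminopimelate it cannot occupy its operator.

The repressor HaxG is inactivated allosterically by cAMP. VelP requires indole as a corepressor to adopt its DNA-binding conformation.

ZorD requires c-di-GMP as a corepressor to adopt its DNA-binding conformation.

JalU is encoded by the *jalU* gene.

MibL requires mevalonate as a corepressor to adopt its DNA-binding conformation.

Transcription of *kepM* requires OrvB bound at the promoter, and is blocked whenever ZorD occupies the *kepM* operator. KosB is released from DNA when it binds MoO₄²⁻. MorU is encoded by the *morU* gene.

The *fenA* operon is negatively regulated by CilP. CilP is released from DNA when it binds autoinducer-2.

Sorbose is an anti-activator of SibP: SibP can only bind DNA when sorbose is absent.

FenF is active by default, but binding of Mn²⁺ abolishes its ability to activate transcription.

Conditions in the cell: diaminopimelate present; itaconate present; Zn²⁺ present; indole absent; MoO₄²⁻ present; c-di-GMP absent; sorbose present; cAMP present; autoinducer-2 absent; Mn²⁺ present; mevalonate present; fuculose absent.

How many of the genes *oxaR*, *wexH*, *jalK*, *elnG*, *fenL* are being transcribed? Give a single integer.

Mevalonate is present, so MibL is active.
With repressor MibL bound, *orvR* is not transcribed.
So OrvR is not produced.
Mn²⁺ is present, so FenF is inactive.
Sorbose is present, so SibP is inactive.
No activator is available at the *morU* promoter, so *morU* is not transcribed.
So MorU is not produced.
With no repressor bound, *oxaR* is transcribed.
→ *oxaR* is ON.
Fuculose is absent, so NolU is inactive.
Zn²⁺ is present, so NolR is active.
No repressor is bound and NolR is active, so *jalU* is transcribed.
So JalU is produced and active.
No repressor is bound and JalU is active, so *wexH* is transcribed.
→ *wexH* is ON.
Itaconate is present, so OrvB is inactive.
c-di-GMP is absent, so ZorD is inactive.
Required activator OrvB is absent, so *kepM* is not transcribed.
So KepM is not produced.
cAMP is present, so HaxG is inactive.
With no repressor bound, *jalK* is transcribed.
→ *jalK* is ON.
MoO₄²⁻ is present, so KosB is inactive.
Autoinducer-2 is absent, so CilP is active.
With repressor CilP bound, *fenA* is not transcribed.
So FenA is not produced.
Required activator FenA is absent, so *elnG* is not transcribed.
→ *elnG* is OFF.
Indole is absent, so VelP is inactive.
Diaminopimelate is present, so HolS is active.
With repressor HolS bound, *fenL* is not transcribed.
→ *fenL* is OFF.
3 of the 5 genes are transcribed.

3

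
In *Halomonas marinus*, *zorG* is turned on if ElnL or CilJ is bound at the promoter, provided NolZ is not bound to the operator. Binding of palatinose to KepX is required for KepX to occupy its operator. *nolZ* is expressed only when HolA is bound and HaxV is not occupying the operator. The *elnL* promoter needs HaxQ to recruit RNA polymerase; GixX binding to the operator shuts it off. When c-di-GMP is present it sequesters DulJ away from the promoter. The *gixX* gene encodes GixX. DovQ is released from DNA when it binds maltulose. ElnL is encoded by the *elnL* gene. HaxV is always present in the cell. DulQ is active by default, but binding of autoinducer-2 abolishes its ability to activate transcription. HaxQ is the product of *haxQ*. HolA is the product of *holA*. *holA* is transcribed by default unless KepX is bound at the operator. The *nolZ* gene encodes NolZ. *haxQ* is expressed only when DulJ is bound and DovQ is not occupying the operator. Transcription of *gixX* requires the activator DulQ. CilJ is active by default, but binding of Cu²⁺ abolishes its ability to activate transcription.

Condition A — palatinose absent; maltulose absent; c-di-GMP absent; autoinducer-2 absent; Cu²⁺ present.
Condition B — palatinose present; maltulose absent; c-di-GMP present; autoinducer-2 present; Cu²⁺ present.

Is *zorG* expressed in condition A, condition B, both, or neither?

Condition A:
Palatinose is absent, so KepX is inactive.
With no repressor bound, *holA* is transcribed.
So HolA is produced and active.
HaxV is produced constitutively and is active.
With repressor HaxV bound, *nolZ* is not transcribed.
So NolZ is not produced.
Maltulose is absent, so DovQ is active.
c-di-GMP is absent, so DulJ is active.
With repressor DovQ bound, *haxQ* is not transcribed.
So HaxQ is not produced.
Autoinducer-2 is absent, so DulQ is active.
No repressor is bound and DulQ is active, so *gixX* is transcribed.
So GixX is produced and active.
With repressor GixX bound, *elnL* is not transcribed.
So ElnL is not produced.
Cu²⁺ is present, so CilJ is inactive.
No activator is available at the *zorG* promoter, so *zorG* is not transcribed.
→ *zorG* is OFF in A.
Condition B:
Palatinose is present, so KepX is active.
With repressor KepX bound, *holA* is not transcribed.
So HolA is not produced.
HaxV is produced constitutively and is active.
With repressor HaxV bound, *nolZ* is not transcribed.
So NolZ is not produced.
Maltulose is absent, so DovQ is active.
c-di-GMP is present, so DulJ is inactive.
With repressor DovQ bound, *haxQ* is not transcribed.
So HaxQ is not produced.
Autoinducer-2 is present, so DulQ is inactive.
Required activator DulQ is absent, so *gixX* is not transcribed.
So GixX is not produced.
Required activator HaxQ is absent, so *elnL* is not transcribed.
So ElnL is not produced.
Cu²⁺ is present, so CilJ is inactive.
No activator is available at the *zorG* promoter, so *zorG* is not transcribed.
→ *zorG* is OFF in B.

neither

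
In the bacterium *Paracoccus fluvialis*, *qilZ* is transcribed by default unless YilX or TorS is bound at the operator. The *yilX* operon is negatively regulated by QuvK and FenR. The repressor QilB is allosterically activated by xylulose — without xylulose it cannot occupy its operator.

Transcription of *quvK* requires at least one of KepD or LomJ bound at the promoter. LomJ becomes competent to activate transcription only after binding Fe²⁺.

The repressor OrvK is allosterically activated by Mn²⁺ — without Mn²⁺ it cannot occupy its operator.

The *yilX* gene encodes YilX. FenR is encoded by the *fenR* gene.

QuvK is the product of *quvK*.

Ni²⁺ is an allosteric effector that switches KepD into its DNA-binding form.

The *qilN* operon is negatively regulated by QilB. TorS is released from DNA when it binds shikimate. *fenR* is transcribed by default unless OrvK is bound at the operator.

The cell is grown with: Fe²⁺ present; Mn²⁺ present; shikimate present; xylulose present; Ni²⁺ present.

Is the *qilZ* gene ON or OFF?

ON

Ni²⁺ is present, so KepD is active.
Fe²⁺ is present, so LomJ is active.
Activator KepD is present, so *quvK* is transcribed.
So QuvK is produced and active.
Mn²⁺ is present, so OrvK is active.
With repressor OrvK bound, *fenR* is not transcribed.
So FenR is not produced.
With repressor QuvK bound, *yilX* is not transcribed.
So YilX is not produced.
Shikimate is present, so TorS is inactive.
With no repressor bound, *qilZ* is transcribed.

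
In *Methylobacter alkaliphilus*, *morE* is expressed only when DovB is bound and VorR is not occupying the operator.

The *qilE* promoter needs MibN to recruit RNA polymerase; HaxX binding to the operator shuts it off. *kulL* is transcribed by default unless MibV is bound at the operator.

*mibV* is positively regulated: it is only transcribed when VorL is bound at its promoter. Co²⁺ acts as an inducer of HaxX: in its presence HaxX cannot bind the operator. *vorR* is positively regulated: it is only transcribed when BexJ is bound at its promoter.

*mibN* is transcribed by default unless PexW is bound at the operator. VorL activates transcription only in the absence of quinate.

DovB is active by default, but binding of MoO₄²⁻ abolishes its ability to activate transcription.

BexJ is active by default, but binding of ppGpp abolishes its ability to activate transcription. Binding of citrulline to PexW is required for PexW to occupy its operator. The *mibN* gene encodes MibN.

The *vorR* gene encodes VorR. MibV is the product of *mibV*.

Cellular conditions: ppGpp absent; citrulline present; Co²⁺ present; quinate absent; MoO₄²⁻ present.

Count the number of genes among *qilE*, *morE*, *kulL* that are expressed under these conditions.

0

Co²⁺ is present, so HaxX is inactive.
Citrulline is present, so PexW is active.
With repressor PexW bound, *mibN* is not transcribed.
So MibN is not produced.
Required activator MibN is absent, so *qilE* is not transcribed.
→ *qilE* is OFF.
ppGpp is absent, so BexJ is active.
No repressor is bound and BexJ is active, so *vorR* is transcribed.
So VorR is produced and active.
MoO₄²⁻ is present, so DovB is inactive.
With repressor VorR bound, *morE* is not transcribed.
→ *morE* is OFF.
Quinate is absent, so VorL is active.
No repressor is bound and VorL is active, so *mibV* is transcribed.
So MibV is produced and active.
With repressor MibV bound, *kulL* is not transcribed.
→ *kulL* is OFF.
0 of the 3 genes are transcribed.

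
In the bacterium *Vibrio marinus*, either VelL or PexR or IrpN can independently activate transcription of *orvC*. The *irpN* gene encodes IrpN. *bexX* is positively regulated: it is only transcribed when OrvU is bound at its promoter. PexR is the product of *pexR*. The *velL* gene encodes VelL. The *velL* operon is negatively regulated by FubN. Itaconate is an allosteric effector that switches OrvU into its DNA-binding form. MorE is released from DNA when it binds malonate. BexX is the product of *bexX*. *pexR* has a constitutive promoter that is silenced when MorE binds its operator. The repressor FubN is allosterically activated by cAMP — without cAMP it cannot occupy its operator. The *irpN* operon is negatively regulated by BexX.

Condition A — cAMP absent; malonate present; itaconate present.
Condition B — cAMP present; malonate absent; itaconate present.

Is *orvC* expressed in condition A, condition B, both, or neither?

A only

Condition A:
cAMP is absent, so FubN is inactive.
With no repressor bound, *velL* is transcribed.
So VelL is produced and active.
Malonate is present, so MorE is inactive.
With no repressor bound, *pexR* is transcribed.
So PexR is produced and active.
Itaconate is present, so OrvU is active.
No repressor is bound and OrvU is active, so *bexX* is transcribed.
So BexX is produced and active.
With repressor BexX bound, *irpN* is not transcribed.
So IrpN is not produced.
Activator VelL is present, so *orvC* is transcribed.
→ *orvC* is ON in A.
Condition B:
cAMP is present, so FubN is active.
With repressor FubN bound, *velL* is not transcribed.
So VelL is not produced.
Malonate is absent, so MorE is active.
With repressor MorE bound, *pexR* is not transcribed.
So PexR is not produced.
Itaconate is present, so OrvU is active.
No repressor is bound and OrvU is active, so *bexX* is transcribed.
So BexX is produced and active.
With repressor BexX bound, *irpN* is not transcribed.
So IrpN is not produced.
No activator is available at the *orvC* promoter, so *orvC* is not transcribed.
→ *orvC* is OFF in B.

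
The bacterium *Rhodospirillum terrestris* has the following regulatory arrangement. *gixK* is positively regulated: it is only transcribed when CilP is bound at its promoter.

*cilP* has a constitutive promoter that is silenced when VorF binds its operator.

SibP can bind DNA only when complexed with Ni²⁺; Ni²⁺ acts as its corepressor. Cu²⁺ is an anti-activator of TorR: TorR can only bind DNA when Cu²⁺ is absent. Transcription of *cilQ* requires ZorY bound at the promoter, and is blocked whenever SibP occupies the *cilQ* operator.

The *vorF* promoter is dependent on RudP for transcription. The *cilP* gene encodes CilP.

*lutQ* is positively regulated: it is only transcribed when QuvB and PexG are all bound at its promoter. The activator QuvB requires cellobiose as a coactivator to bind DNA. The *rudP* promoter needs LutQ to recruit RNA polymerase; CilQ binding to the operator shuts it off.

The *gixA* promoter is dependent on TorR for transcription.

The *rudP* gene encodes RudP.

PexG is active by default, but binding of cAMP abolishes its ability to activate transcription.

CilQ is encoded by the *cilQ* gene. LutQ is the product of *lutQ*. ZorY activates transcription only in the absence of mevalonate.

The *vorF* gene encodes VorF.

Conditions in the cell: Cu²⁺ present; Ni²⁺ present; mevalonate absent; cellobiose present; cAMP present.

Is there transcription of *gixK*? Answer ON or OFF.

ON

Mevalonate is absent, so ZorY is active.
Ni²⁺ is present, so SibP is active.
With repressor SibP bound, *cilQ* is not transcribed.
So CilQ is not produced.
Cellobiose is present, so QuvB is active.
cAMP is present, so PexG is inactive.
Required activator PexG is absent, so *lutQ* is not transcribed.
So LutQ is not produced.
Required activator LutQ is absent, so *rudP* is not transcribed.
So RudP is not produced.
Required activator RudP is absent, so *vorF* is not transcribed.
So VorF is not produced.
With no repressor bound, *cilP* is transcribed.
So CilP is produced and active.
No repressor is bound and CilP is active, so *gixK* is transcribed.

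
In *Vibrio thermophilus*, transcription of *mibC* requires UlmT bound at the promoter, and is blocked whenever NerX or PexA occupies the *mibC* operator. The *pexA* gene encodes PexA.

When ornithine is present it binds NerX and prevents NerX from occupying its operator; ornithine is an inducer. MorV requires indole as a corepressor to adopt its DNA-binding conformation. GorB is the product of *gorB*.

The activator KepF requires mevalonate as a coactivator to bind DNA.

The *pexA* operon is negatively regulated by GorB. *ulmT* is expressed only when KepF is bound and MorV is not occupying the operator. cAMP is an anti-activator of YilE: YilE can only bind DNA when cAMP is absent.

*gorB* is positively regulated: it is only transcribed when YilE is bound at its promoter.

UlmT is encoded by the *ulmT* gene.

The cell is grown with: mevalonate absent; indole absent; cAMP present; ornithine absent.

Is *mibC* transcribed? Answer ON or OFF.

OFF

Mevalonate is absent, so KepF is inactive.
Indole is absent, so MorV is inactive.
Required activator KepF is absent, so *ulmT* is not transcribed.
So UlmT is not produced.
Ornithine is absent, so NerX is active.
cAMP is present, so YilE is inactive.
Required activator YilE is absent, so *gorB* is not transcribed.
So GorB is not produced.
With no repressor bound, *pexA* is transcribed.
So PexA is produced and active.
With repressor NerX bound, *mibC* is not transcribed.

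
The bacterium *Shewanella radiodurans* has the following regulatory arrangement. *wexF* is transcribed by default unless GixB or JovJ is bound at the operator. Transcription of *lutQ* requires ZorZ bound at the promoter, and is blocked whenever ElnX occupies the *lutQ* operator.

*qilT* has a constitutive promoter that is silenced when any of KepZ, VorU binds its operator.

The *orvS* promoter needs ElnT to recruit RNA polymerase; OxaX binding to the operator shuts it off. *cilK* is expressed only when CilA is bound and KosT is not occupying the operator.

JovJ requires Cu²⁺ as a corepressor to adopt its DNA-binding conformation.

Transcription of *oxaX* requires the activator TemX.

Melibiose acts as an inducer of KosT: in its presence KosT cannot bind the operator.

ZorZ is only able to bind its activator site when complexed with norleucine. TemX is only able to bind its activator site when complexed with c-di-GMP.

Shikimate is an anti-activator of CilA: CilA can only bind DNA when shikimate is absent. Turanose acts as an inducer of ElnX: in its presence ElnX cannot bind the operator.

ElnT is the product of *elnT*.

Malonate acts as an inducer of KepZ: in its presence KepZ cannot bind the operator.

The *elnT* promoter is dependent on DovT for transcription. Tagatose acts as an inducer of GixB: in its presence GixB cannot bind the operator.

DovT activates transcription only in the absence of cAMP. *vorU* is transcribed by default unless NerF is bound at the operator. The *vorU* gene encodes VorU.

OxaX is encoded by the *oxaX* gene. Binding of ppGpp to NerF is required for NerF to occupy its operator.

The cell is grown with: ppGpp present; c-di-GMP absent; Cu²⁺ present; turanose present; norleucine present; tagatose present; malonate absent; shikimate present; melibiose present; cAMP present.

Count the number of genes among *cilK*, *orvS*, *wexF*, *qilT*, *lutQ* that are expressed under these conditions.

1

Shikimate is present, so CilA is inactive.
Melibiose is present, so KosT is inactive.
Required activator CilA is absent, so *cilK* is not transcribed.
→ *cilK* is OFF.
cAMP is present, so DovT is inactive.
Required activator DovT is absent, so *elnT* is not transcribed.
So ElnT is not produced.
c-di-GMP is absent, so TemX is inactive.
Required activator TemX is absent, so *oxaX* is not transcribed.
So OxaX is not produced.
Required activator ElnT is absent, so *orvS* is not transcribed.
→ *orvS* is OFF.
Tagatose is present, so GixB is inactive.
Cu²⁺ is present, so JovJ is active.
With repressor JovJ bound, *wexF* is not transcribed.
→ *wexF* is OFF.
Malonate is absent, so KepZ is active.
ppGpp is present, so NerF is active.
With repressor NerF bound, *vorU* is not transcribed.
So VorU is not produced.
With repressor KepZ bound, *qilT* is not transcribed.
→ *qilT* is OFF.
Turanose is present, so ElnX is inactive.
Norleucine is present, so ZorZ is active.
No repressor is bound and ZorZ is active, so *lutQ* is transcribed.
→ *lutQ* is ON.
1 of the 5 genes is transcribed.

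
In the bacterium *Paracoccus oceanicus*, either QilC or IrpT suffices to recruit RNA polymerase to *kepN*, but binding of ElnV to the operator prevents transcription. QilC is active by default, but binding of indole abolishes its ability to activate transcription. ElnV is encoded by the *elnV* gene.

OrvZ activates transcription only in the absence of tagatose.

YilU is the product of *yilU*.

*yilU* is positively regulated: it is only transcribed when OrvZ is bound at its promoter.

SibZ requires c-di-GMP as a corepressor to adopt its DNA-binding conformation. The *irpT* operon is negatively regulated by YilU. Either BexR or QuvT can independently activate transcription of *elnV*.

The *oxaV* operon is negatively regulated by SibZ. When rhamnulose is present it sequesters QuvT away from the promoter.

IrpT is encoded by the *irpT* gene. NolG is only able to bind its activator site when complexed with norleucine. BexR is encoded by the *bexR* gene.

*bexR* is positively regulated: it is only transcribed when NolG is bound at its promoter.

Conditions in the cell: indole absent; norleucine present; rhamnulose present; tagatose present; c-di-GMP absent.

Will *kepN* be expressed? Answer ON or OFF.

Indole is absent, so QilC is active.
Tagatose is present, so OrvZ is inactive.
Required activator OrvZ is absent, so *yilU* is not transcribed.
So YilU is not produced.
With no repressor bound, *irpT* is transcribed.
So IrpT is produced and active.
Norleucine is present, so NolG is active.
No repressor is bound and NolG is active, so *bexR* is transcribed.
So BexR is produced and active.
Rhamnulose is present, so QuvT is inactive.
Activator BexR is present, so *elnV* is transcribed.
So ElnV is produced and active.
With repressor ElnV bound, *kepN* is not transcribed.

OFF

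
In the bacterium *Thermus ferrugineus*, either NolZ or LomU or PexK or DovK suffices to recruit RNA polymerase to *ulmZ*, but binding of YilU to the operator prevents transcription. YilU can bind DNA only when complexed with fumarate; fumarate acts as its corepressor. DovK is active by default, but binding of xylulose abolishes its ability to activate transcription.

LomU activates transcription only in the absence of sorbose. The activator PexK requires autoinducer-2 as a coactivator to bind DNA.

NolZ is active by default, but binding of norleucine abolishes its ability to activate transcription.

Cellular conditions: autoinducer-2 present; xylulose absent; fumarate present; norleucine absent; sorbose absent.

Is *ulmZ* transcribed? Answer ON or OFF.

Norleucine is absent, so NolZ is active.
Fumarate is present, so YilU is active.
Sorbose is absent, so LomU is active.
Autoinducer-2 is present, so PexK is active.
Xylulose is absent, so DovK is active.
With repressor YilU bound, *ulmZ* is not transcribed.

OFF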